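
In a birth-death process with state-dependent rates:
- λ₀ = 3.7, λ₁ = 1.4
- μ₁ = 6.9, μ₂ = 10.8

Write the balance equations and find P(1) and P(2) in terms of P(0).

Balance equations:
State 0: λ₀P₀ = μ₁P₁ → P₁ = (λ₀/μ₁)P₀ = (3.7/6.9)P₀ = 0.5362P₀
State 1: P₂ = (λ₀λ₁)/(μ₁μ₂)P₀ = (3.7×1.4)/(6.9×10.8)P₀ = 0.06951P₀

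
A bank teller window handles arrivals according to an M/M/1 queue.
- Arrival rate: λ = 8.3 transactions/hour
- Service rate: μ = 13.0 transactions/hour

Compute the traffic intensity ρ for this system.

Server utilization: ρ = λ/μ
ρ = 8.3/13.0 = 0.6385
The server is busy 63.85% of the time.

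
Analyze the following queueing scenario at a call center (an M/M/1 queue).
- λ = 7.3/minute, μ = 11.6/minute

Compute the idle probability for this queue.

ρ = λ/μ = 7.3/11.6 = 0.6293
P(0) = 1 - ρ = 1 - 0.6293 = 0.3707
The server is idle 37.07% of the time.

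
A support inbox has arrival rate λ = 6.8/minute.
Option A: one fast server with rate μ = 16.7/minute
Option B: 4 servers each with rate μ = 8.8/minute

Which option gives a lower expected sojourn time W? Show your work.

Option A: single server μ = 16.7 (M/M/1)
  ρ_A = 6.8/16.7 = 0.4072
  W_A = 1/(μ-λ) = 1/(16.7-6.8) = 1/9.90 = 0.1010

Option B: 4 servers μ = 8.8 (M/M/4)
  ρ_B = λ/(cμ) = 6.8/(4×8.8) = 0.1932
  Offered load a = λ/μ = cρ = 6.8/8.8 = 0.7727
  P₀ = [ Σₙ₌₀^3 aⁿ/n! + a^4/(4!(1-ρ)) ]⁻¹
  Σ = a^0/0! + a^1/1! + a^2/2! + a^3/3! = 1.0000 + 0.7727 + 0.2986 + 0.07690 = 2.1482
  a^4/(4!(1-ρ)) = 0.3565/(24 × 0.8068) = 0.01841
  P₀ = 1/(2.1482 + 0.01841) = 0.4616
  Lq = P₀·a^4·ρ / (4!(1-ρ)²) = 0.4616 × 0.3565 × 0.1932 / (24 × 0.6510) = 0.002035
  Wq_B = Lq/λ = 0.0020348/6.8 = 0.0002992
  W_B = Wq_B + 1/μ = 0.0002992 + 0.1136 = 0.1139

Since W_A = 0.1010 < W_B = 0.1139, Option A (single fast server) has the shorter time in system.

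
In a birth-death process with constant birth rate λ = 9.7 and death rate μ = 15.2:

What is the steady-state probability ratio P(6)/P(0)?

For constant rates: P(n)/P(0) = (λ/μ)^n
P(6)/P(0) = (9.7/15.2)^6 = 0.63816^6 = 0.06754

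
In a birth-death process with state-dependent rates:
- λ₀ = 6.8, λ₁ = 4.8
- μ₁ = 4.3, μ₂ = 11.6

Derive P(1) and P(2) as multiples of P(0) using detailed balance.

Balance equations:
State 0: λ₀P₀ = μ₁P₁ → P₁ = (λ₀/μ₁)P₀ = (6.8/4.3)P₀ = 1.5814P₀
State 1: P₂ = (λ₀λ₁)/(μ₁μ₂)P₀ = (6.8×4.8)/(4.3×11.6)P₀ = 0.6544P₀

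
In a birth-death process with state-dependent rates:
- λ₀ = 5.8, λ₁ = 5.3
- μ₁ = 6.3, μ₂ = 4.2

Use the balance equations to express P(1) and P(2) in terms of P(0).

Balance equations:
State 0: λ₀P₀ = μ₁P₁ → P₁ = (λ₀/μ₁)P₀ = (5.8/6.3)P₀ = 0.9206P₀
State 1: P₂ = (λ₀λ₁)/(μ₁μ₂)P₀ = (5.8×5.3)/(6.3×4.2)P₀ = 1.1618P₀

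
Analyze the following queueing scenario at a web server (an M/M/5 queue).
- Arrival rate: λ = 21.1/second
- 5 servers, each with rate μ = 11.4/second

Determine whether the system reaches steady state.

Stability requires ρ = λ/(cμ) < 1
ρ = 21.1/(5 × 11.4) = 21.1/57.00 = 0.3702
Since 0.3702 < 1, the system is STABLE.
The servers are busy 37.02% of the time.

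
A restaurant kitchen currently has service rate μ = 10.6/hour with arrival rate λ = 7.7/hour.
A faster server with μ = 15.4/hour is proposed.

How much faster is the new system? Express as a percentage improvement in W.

System 1: ρ₁ = 7.7/10.6 = 0.7264, W₁ = 1/(10.6-7.7) = 0.34483
System 2: ρ₂ = 7.7/15.4 = 0.5000, W₂ = 1/(15.4-7.7) = 0.12987
Improvement: (W₁-W₂)/W₁ = (0.34483-0.12987)/0.34483 = 62.34%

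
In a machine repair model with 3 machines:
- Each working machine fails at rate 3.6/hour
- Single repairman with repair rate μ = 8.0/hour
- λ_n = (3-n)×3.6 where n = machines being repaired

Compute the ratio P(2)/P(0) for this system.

P(2)/P(0) = ∏_{i=0}^{2-1} λ_i/μ_{i+1}
= (3-0)×3.6/8.0 × (3-1)×3.6/8.0
= 1.2150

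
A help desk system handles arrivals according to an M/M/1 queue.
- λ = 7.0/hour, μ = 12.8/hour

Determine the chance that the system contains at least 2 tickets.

ρ = λ/μ = 7.0/12.8 = 0.5469
P(N ≥ n) = ρⁿ
P(N ≥ 2) = 0.5469^2
P(N ≥ 2) = 0.2991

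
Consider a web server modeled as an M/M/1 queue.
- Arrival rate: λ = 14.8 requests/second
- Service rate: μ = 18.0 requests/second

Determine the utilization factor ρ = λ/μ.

Server utilization: ρ = λ/μ
ρ = 14.8/18.0 = 0.8222
The server is busy 82.22% of the time.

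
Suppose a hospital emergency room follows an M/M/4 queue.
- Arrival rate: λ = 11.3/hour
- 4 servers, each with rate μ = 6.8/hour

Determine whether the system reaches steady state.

Stability requires ρ = λ/(cμ) < 1
ρ = 11.3/(4 × 6.8) = 11.3/27.20 = 0.4154
Since 0.4154 < 1, the system is STABLE.
The servers are busy 41.54% of the time.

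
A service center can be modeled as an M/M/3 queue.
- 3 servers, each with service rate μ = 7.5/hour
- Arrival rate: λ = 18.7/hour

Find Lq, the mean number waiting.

Traffic intensity: ρ = λ/(cμ) = 18.7/(3×7.5) = 0.8311
Since ρ = 0.8311 < 1, system is stable.
Offered load a = λ/μ = cρ = 18.7/7.5 = 2.4933
P₀ = [ Σₙ₌₀^2 aⁿ/n! + a^3/(3!(1-ρ)) ]⁻¹
Σ = a^0/0! + a^1/1! + a^2/2! = 1.0000 + 2.4933 + 3.1084 = 6.6017
a^3/(3!(1-ρ)) = 15.50033/(6 × 0.1688889) = 15.2964
P₀ = 1/(6.6017 + 15.2964) = 0.04567
Lq = P₀·a^3·ρ / (3!(1-ρ)²) = 0.045666 × 15.5003 × 0.83111 / (6 × 0.028523) = 3.4375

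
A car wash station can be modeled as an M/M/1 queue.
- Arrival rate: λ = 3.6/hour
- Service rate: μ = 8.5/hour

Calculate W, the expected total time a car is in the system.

First, compute utilization: ρ = λ/μ = 3.6/8.5 = 0.4235
For M/M/1: W = 1/(μ-λ)
W = 1/(8.5-3.6) = 1/4.90
W = 0.2041 hours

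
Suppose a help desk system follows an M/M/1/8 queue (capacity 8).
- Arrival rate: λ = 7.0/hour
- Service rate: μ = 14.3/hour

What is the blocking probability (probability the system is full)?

ρ = λ/μ = 7.0/14.3 = 0.48951
P₀ = (1-ρ)/(1-ρ^(K+1)) = (1-0.48951)/(1-0.48951^9) = 0.5105/0.9984 = 0.5113
P_K = P₀×ρ^K = 0.5113 × 0.48951^8 = 0.5113 × 0.003297 = 0.001686
Blocking probability = 0.17%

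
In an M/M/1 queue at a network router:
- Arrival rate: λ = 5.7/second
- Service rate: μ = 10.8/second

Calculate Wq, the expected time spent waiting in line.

First, compute utilization: ρ = λ/μ = 5.7/10.8 = 0.5278
For M/M/1: Wq = λ/(μ(μ-λ))
Wq = 5.7/(10.8 × (10.8-5.7))
Wq = 5.7/(10.8 × 5.10)
Wq = 0.1035 seconds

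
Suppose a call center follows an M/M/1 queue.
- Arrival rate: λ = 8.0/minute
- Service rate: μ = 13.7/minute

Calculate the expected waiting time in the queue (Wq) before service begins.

First, compute utilization: ρ = λ/μ = 8.0/13.7 = 0.5839
For M/M/1: Wq = λ/(μ(μ-λ))
Wq = 8.0/(13.7 × (13.7-8.0))
Wq = 8.0/(13.7 × 5.70)
Wq = 0.1024 minutes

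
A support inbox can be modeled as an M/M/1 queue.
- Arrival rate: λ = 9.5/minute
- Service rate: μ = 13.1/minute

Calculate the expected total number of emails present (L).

ρ = λ/μ = 9.5/13.1 = 0.7252
For M/M/1: L = λ/(μ-λ)
L = 9.5/(13.1-9.5) = 9.5/3.60
L = 2.6389 emails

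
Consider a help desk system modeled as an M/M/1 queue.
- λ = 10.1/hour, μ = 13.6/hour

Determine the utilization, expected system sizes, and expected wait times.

Step 1: ρ = λ/μ = 10.1/13.6 = 0.7426
Step 2: L = λ/(μ-λ) = 10.1/3.50 = 2.8857
Step 3: Lq = λ²/(μ(μ-λ)) = 102.01/(13.6×3.50) = 2.1431
Step 4: W = 1/(μ-λ) = 1/3.50 = 0.28571
Step 5: Wq = λ/(μ(μ-λ)) = 10.1/(13.6×3.50) = 0.2122
Step 6: P(0) = 1-ρ = 0.2574
Verify: L = λW = 10.1×0.28571 = 2.8857 ✔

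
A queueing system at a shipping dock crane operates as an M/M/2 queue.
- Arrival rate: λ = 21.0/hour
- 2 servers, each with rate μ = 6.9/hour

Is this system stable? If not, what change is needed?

Stability requires ρ = λ/(cμ) < 1
ρ = 21.0/(2 × 6.9) = 21.0/13.80 = 1.5217
Since 1.5217 ≥ 1, the system is UNSTABLE.
Need c > λ/μ = 21.0/6.9 = 3.04.
Minimum servers needed: c = 4.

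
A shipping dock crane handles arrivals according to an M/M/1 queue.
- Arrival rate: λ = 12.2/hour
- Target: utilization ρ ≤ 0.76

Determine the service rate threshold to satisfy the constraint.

ρ = λ/μ, so μ = λ/ρ
μ ≥ 12.2/0.76 = 16.0526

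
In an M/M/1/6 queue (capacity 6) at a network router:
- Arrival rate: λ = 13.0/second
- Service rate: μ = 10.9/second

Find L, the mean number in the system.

ρ = λ/μ = 13.0/10.9 = 1.19266
P₀ = (1-ρ)/(1-ρ^(K+1)) = (1-1.19266)/(1-1.19266^7) = -0.19266/-2.4325 = 0.07920
P_K = P₀×ρ^K = 0.07920 × 1.19266^6 = 0.07920 × 2.8781 = 0.2279
L = ρ[1 - (K+1)ρ^K + Kρ^(K+1)] / [(1-ρ)(1-ρ^(K+1))]
L = 1.19266 × (1 - 7×2.87806 + 6×3.43255) / ((1 - 1.19266) × (1 - 3.43255)) = 3.6872 packets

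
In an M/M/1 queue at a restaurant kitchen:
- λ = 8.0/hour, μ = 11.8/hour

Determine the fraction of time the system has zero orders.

ρ = λ/μ = 8.0/11.8 = 0.6780
P(0) = 1 - ρ = 1 - 0.6780 = 0.3220
The server is idle 32.20% of the time.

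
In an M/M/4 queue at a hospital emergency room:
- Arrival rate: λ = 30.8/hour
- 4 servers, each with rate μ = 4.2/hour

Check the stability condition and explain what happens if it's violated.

Stability requires ρ = λ/(cμ) < 1
ρ = 30.8/(4 × 4.2) = 30.8/16.80 = 1.8333
Since 1.8333 ≥ 1, the system is UNSTABLE.
Need c > λ/μ = 30.8/4.2 = 7.33.
Minimum servers needed: c = 8.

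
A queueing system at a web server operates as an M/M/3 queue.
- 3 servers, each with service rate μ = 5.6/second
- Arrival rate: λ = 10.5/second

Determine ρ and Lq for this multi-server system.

Traffic intensity: ρ = λ/(cμ) = 10.5/(3×5.6) = 0.6250
Since ρ = 0.6250 < 1, system is stable.
Offered load a = λ/μ = cρ = 10.5/5.6 = 1.8750
P₀ = [ Σₙ₌₀^2 aⁿ/n! + a^3/(3!(1-ρ)) ]⁻¹
Σ = a^0/0! + a^1/1! + a^2/2! = 1.0000 + 1.8750 + 1.7578 = 4.6328
a^3/(3!(1-ρ)) = 6.5918/(6 × 0.3750) = 2.9297
P₀ = 1/(4.6328 + 2.9297) = 0.1322
Lq = P₀·a^3·ρ / (3!(1-ρ)²) = 0.13223 × 6.5918 × 0.62500 / (6 × 0.14062) = 0.6457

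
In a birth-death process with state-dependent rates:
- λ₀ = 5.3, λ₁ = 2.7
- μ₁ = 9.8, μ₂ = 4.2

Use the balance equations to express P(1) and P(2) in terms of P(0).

Balance equations:
State 0: λ₀P₀ = μ₁P₁ → P₁ = (λ₀/μ₁)P₀ = (5.3/9.8)P₀ = 0.5408P₀
State 1: P₂ = (λ₀λ₁)/(μ₁μ₂)P₀ = (5.3×2.7)/(9.8×4.2)P₀ = 0.3477P₀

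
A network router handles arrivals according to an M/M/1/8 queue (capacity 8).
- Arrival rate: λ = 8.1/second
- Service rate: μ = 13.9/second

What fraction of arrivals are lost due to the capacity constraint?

ρ = λ/μ = 8.1/13.9 = 0.58273
P₀ = (1-ρ)/(1-ρ^(K+1)) = (1-0.58273)/(1-0.58273^9) = 0.4173/0.9923 = 0.4205
P_K = P₀×ρ^K = 0.42053 × 0.58273^8 = 0.42053 × 0.013297 = 0.005592
Blocking probability = 0.56%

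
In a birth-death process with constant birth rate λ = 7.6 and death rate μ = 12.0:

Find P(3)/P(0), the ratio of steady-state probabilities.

For constant rates: P(n)/P(0) = (λ/μ)^n
P(3)/P(0) = (7.6/12.0)^3 = 0.6333^3 = 0.2540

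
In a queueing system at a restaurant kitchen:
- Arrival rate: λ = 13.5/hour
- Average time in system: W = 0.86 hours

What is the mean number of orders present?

Little's Law: L = λW
L = 13.5 × 0.86 = 11.6100 orders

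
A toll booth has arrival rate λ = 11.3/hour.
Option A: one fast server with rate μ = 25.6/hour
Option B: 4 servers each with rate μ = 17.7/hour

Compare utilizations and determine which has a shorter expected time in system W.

Option A: single server μ = 25.6 (M/M/1)
  ρ_A = 11.3/25.6 = 0.4414
  W_A = 1/(μ-λ) = 1/(25.6-11.3) = 1/14.30 = 0.06993

Option B: 4 servers μ = 17.7 (M/M/4)
  ρ_B = λ/(cμ) = 11.3/(4×17.7) = 0.1596
  Offered load a = λ/μ = cρ = 11.3/17.7 = 0.6384
  P₀ = [ Σₙ₌₀^3 aⁿ/n! + a^4/(4!(1-ρ)) ]⁻¹
  Σ = a^0/0! + a^1/1! + a^2/2! + a^3/3! = 1.0000 + 0.6384 + 0.2038 + 0.04337 = 1.8856
  a^4/(4!(1-ρ)) = 0.16612/(24 × 0.84040) = 0.008236
  P₀ = 1/(1.8856 + 0.008236) = 0.5280
  Lq = P₀·a^4·ρ / (4!(1-ρ)²) = 0.52804 × 0.16612 × 0.15960 / (24 × 0.70626) = 0.0008259
  Wq_B = Lq/λ = 0.0008259/11.3 = 0.00007309
  W_B = Wq_B + 1/μ = 0.00007309 + 0.05650 = 0.05657

Since W_B = 0.05657 < W_A = 0.06993, Option B (multiple servers) has the shorter time in system.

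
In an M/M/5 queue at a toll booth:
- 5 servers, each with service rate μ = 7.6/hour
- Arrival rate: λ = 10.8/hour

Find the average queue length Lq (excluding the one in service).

Traffic intensity: ρ = λ/(cμ) = 10.8/(5×7.6) = 0.2842
Since ρ = 0.2842 < 1, system is stable.
Offered load a = λ/μ = cρ = 10.8/7.6 = 1.4211
P₀ = [ Σₙ₌₀^4 aⁿ/n! + a^5/(5!(1-ρ)) ]⁻¹
Σ = a^0/0! + a^1/1! + a^2/2! + a^3/3! + a^4/4! = 1.00000 + 1.42105 + 1.00970 + 0.478277 + 0.169914 = 4.0789
a^5/(5!(1-ρ)) = 5.7950/(120 × 0.7158) = 0.06747
P₀ = 1/(4.0789 + 0.06747) = 0.2412
Lq = P₀·a^5·ρ / (5!(1-ρ)²) = 0.24117 × 5.7950 × 0.28421 / (120 × 0.51235) = 0.006461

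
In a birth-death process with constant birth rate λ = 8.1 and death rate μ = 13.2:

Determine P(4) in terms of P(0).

For constant rates: P(n)/P(0) = (λ/μ)^n
P(4)/P(0) = (8.1/13.2)^4 = 0.6136^4 = 0.1418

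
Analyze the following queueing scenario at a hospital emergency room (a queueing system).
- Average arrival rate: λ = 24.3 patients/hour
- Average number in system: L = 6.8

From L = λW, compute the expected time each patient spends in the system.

Little's Law: L = λW, so W = L/λ
W = 6.8/24.3 = 0.2798 hours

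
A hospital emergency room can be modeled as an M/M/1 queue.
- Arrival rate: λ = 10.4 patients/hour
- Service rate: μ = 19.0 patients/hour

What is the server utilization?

Server utilization: ρ = λ/μ
ρ = 10.4/19.0 = 0.5474
The server is busy 54.74% of the time.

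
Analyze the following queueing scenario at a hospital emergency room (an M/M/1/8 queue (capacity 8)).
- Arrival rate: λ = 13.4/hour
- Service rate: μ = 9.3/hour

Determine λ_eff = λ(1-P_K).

ρ = λ/μ = 13.4/9.3 = 1.44086
P₀ = (1-ρ)/(1-ρ^(K+1)) = (1-1.44086)/(1-1.44086^9) = -0.4409/-25.7668 = 0.01711
P_K = P₀×ρ^K = 0.0171096 × 1.44086^8 = 0.0171096 × 18.5769 = 0.3178
λ_eff = λ(1-P_K) = 13.4 × (1 - 0.31784) = 13.4 × 0.68216 = 9.1409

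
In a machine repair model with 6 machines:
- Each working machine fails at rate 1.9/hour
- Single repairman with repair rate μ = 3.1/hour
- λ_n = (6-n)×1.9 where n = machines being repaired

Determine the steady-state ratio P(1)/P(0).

P(1)/P(0) = ∏_{i=0}^{1-1} λ_i/μ_{i+1}
= (6-0)×1.9/3.1
= 3.6774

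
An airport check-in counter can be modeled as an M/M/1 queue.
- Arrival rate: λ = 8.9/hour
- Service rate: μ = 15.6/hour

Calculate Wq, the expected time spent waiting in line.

First, compute utilization: ρ = λ/μ = 8.9/15.6 = 0.5705
For M/M/1: Wq = λ/(μ(μ-λ))
Wq = 8.9/(15.6 × (15.6-8.9))
Wq = 8.9/(15.6 × 6.70)
Wq = 0.08515 hours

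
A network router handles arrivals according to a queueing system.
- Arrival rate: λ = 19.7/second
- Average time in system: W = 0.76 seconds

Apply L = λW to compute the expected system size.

Little's Law: L = λW
L = 19.7 × 0.76 = 14.9720 packets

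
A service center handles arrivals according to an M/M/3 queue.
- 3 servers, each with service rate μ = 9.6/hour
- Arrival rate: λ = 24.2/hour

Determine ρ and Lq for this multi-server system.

Traffic intensity: ρ = λ/(cμ) = 24.2/(3×9.6) = 0.8403
Since ρ = 0.8403 < 1, system is stable.
Offered load a = λ/μ = cρ = 24.2/9.6 = 2.5208
P₀ = [ Σₙ₌₀^2 aⁿ/n! + a^3/(3!(1-ρ)) ]⁻¹
Σ = a^0/0! + a^1/1! + a^2/2! = 1.0000 + 2.5208 + 3.1773 = 6.6981
a^3/(3!(1-ρ)) = 16.0189/(6 × 0.159722) = 16.7154
P₀ = 1/(6.6981 + 16.7154) = 0.04271
Lq = P₀·a^3·ρ / (3!(1-ρ)²) = 0.042710 × 16.0189 × 0.84028 / (6 × 0.025511) = 3.7558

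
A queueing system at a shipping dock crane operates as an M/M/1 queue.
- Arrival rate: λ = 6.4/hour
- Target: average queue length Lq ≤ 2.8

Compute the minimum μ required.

For M/M/1: Lq = λ²/(μ(μ-λ))
Need Lq ≤ 2.8, i.e. μ(μ-λ) ≥ λ²/2.8
μ² - 6.4μ - 40.96/2.8 ≥ 0  →  μ² - 6.4μ - 14.62857 ≥ 0
Quadratic formula (positive root): μ = [λ + √(λ² + 4×14.62857)]/2
Discriminant: 40.96 + 4×14.62857 = 99.4743, √99.4743 = 9.9737
μ ≥ (6.4 + 9.9737)/2 = 8.1868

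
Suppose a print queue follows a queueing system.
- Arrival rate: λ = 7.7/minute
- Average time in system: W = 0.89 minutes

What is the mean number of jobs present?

Little's Law: L = λW
L = 7.7 × 0.89 = 6.8530 jobs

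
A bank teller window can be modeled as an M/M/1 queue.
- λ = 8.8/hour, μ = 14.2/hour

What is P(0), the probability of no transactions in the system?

ρ = λ/μ = 8.8/14.2 = 0.6197
P(0) = 1 - ρ = 1 - 0.6197 = 0.3803
The server is idle 38.03% of the time.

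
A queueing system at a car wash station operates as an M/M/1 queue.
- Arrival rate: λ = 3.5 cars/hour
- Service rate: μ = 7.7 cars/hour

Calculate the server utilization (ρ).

Server utilization: ρ = λ/μ
ρ = 3.5/7.7 = 0.4545
The server is busy 45.45% of the time.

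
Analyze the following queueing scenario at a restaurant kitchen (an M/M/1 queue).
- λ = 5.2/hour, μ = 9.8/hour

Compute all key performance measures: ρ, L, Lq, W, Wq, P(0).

Step 1: ρ = λ/μ = 5.2/9.8 = 0.5306
Step 2: L = λ/(μ-λ) = 5.2/4.60 = 1.1304
Step 3: Lq = λ²/(μ(μ-λ)) = 27.04/(9.8×4.60) = 0.5998
Step 4: W = 1/(μ-λ) = 1/4.60 = 0.21739
Step 5: Wq = λ/(μ(μ-λ)) = 5.2/(9.8×4.60) = 0.1154
Step 6: P(0) = 1-ρ = 0.4694
Verify: L = λW = 5.2×0.21739 = 1.1304 ✔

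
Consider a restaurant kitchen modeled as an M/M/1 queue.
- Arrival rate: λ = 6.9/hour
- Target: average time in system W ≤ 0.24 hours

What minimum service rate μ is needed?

For M/M/1: W = 1/(μ-λ)
Need W ≤ 0.24, so 1/(μ-λ) ≤ 0.24
μ - λ ≥ 1/0.24 = 4.1667
μ ≥ 6.9 + 4.1667 = 11.0667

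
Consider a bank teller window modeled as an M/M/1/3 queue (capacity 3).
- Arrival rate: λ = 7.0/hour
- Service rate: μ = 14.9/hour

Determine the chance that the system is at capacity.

ρ = λ/μ = 7.0/14.9 = 0.4698
P₀ = (1-ρ)/(1-ρ^(K+1)) = (1-0.4698)/(1-0.4698^4) = 0.530200/0.951286 = 0.5574
P_K = P₀×ρ^K = 0.55735 × 0.4698^3 = 0.55735 × 0.10369 = 0.05779
Blocking probability = 5.78%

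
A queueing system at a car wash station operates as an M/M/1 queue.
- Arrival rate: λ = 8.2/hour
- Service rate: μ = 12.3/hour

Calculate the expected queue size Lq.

ρ = λ/μ = 8.2/12.3 = 0.6667
For M/M/1: Lq = λ²/(μ(μ-λ))
Lq = 67.24/(12.3 × 4.10)
Lq = 1.3333 cars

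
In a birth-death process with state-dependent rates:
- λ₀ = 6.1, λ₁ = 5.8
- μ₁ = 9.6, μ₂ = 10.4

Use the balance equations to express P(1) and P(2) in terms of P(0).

Balance equations:
State 0: λ₀P₀ = μ₁P₁ → P₁ = (λ₀/μ₁)P₀ = (6.1/9.6)P₀ = 0.6354P₀
State 1: P₂ = (λ₀λ₁)/(μ₁μ₂)P₀ = (6.1×5.8)/(9.6×10.4)P₀ = 0.3544P₀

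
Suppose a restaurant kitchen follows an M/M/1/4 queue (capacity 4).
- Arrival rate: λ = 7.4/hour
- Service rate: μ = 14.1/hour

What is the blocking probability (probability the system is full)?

ρ = λ/μ = 7.4/14.1 = 0.5248
P₀ = (1-ρ)/(1-ρ^(K+1)) = (1-0.5248)/(1-0.5248^5) = 0.4752/0.9602 = 0.4949
P_K = P₀×ρ^K = 0.4949 × 0.5248^4 = 0.4949 × 0.07585 = 0.03754
Blocking probability = 3.75%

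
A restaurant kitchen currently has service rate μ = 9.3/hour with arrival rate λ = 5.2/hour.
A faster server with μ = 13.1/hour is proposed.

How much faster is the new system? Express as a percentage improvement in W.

System 1: ρ₁ = 5.2/9.3 = 0.5591, W₁ = 1/(9.3-5.2) = 0.24390
System 2: ρ₂ = 5.2/13.1 = 0.3969, W₂ = 1/(13.1-5.2) = 0.12658
Improvement: (W₁-W₂)/W₁ = (0.24390-0.12658)/0.24390 = 48.10%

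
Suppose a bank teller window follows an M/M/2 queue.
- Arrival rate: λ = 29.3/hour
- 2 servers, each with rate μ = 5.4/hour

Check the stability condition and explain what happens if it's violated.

Stability requires ρ = λ/(cμ) < 1
ρ = 29.3/(2 × 5.4) = 29.3/10.80 = 2.7130
Since 2.7130 ≥ 1, the system is UNSTABLE.
Need c > λ/μ = 29.3/5.4 = 5.43.
Minimum servers needed: c = 6.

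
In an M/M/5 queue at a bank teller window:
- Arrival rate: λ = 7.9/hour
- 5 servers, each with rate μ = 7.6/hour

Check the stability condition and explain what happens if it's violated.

Stability requires ρ = λ/(cμ) < 1
ρ = 7.9/(5 × 7.6) = 7.9/38.00 = 0.2079
Since 0.2079 < 1, the system is STABLE.
The servers are busy 20.79% of the time.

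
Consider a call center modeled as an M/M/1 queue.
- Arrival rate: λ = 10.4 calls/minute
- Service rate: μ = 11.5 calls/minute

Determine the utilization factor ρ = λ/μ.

Server utilization: ρ = λ/μ
ρ = 10.4/11.5 = 0.9043
The server is busy 90.43% of the time.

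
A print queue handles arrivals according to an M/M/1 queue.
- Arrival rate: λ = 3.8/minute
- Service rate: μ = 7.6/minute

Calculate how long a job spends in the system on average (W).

First, compute utilization: ρ = λ/μ = 3.8/7.6 = 0.5000
For M/M/1: W = 1/(μ-λ)
W = 1/(7.6-3.8) = 1/3.80
W = 0.2632 minutes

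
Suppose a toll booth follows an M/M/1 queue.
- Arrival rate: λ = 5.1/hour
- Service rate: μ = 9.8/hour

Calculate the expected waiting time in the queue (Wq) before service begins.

First, compute utilization: ρ = λ/μ = 5.1/9.8 = 0.5204
For M/M/1: Wq = λ/(μ(μ-λ))
Wq = 5.1/(9.8 × (9.8-5.1))
Wq = 5.1/(9.8 × 4.70)
Wq = 0.1107 hours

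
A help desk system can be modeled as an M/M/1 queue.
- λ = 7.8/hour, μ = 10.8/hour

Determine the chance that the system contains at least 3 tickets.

ρ = λ/μ = 7.8/10.8 = 0.7222
P(N ≥ n) = ρⁿ
P(N ≥ 3) = 0.7222^3
P(N ≥ 3) = 0.3767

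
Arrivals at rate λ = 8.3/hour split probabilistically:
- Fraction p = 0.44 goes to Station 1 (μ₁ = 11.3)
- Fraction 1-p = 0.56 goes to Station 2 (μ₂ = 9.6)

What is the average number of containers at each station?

Effective rates: λ₁ = 8.3×0.44 = 3.652, λ₂ = 8.3×0.56 = 4.648
Station 1: ρ₁ = 3.652/11.3 = 0.3232, L₁ = ρ₁/(1-ρ₁) = 0.3232/(1-0.3232) = 0.4775
Station 2: ρ₂ = 4.648/9.6 = 0.48417, L₂ = ρ₂/(1-ρ₂) = 0.48417/(1-0.48417) = 0.9386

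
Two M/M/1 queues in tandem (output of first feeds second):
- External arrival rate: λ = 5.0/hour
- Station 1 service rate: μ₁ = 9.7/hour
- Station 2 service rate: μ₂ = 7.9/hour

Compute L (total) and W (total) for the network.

By Jackson's theorem, each station behaves as independent M/M/1.
Station 1: ρ₁ = 5.0/9.7 = 0.5155, L₁ = ρ₁/(1-ρ₁) = λ/(μ₁-λ) = 5.0/4.70 = 1.06383
Station 2: ρ₂ = 5.0/7.9 = 0.6329, L₂ = ρ₂/(1-ρ₂) = λ/(μ₂-λ) = 5.0/2.90 = 1.72414
Total: L = L₁ + L₂ = 1.06383 + 1.72414 = 2.7880
W = L/λ = 2.7880/5.0 = 0.5576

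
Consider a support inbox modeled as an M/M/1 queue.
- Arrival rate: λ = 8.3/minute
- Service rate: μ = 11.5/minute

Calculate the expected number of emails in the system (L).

ρ = λ/μ = 8.3/11.5 = 0.7217
For M/M/1: L = λ/(μ-λ)
L = 8.3/(11.5-8.3) = 8.3/3.20
L = 2.5938 emails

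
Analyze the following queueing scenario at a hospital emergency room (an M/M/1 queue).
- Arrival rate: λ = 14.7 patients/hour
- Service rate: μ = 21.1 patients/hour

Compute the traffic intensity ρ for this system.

Server utilization: ρ = λ/μ
ρ = 14.7/21.1 = 0.6967
The server is busy 69.67% of the time.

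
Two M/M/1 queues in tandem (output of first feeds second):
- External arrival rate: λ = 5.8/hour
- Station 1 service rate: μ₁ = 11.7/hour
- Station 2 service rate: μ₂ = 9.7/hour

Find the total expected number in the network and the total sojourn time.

By Jackson's theorem, each station behaves as independent M/M/1.
Station 1: ρ₁ = 5.8/11.7 = 0.4957, L₁ = ρ₁/(1-ρ₁) = λ/(μ₁-λ) = 5.8/5.90 = 0.983051
Station 2: ρ₂ = 5.8/9.7 = 0.5979, L₂ = ρ₂/(1-ρ₂) = λ/(μ₂-λ) = 5.8/3.90 = 1.48718
Total: L = L₁ + L₂ = 0.983051 + 1.48718 = 2.4702
W = L/λ = 2.4702/5.8 = 0.4259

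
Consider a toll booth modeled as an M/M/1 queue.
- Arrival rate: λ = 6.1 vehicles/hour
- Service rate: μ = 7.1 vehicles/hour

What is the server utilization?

Server utilization: ρ = λ/μ
ρ = 6.1/7.1 = 0.8592
The server is busy 85.92% of the time.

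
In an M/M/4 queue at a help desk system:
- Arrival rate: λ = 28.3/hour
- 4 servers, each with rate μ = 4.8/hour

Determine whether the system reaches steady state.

Stability requires ρ = λ/(cμ) < 1
ρ = 28.3/(4 × 4.8) = 28.3/19.20 = 1.4740
Since 1.4740 ≥ 1, the system is UNSTABLE.
Need c > λ/μ = 28.3/4.8 = 5.90.
Minimum servers needed: c = 6.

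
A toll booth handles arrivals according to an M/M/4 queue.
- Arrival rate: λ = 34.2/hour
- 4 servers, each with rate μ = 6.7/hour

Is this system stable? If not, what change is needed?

Stability requires ρ = λ/(cμ) < 1
ρ = 34.2/(4 × 6.7) = 34.2/26.80 = 1.2761
Since 1.2761 ≥ 1, the system is UNSTABLE.
Need c > λ/μ = 34.2/6.7 = 5.10.
Minimum servers needed: c = 6.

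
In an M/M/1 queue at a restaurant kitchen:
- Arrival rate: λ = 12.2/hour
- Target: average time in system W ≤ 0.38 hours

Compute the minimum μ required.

For M/M/1: W = 1/(μ-λ)
Need W ≤ 0.38, so 1/(μ-λ) ≤ 0.38
μ - λ ≥ 1/0.38 = 2.6316
μ ≥ 12.2 + 2.6316 = 14.8316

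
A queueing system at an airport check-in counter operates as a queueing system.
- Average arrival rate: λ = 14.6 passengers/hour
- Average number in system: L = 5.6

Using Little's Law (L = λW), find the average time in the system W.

Little's Law: L = λW, so W = L/λ
W = 5.6/14.6 = 0.3836 hours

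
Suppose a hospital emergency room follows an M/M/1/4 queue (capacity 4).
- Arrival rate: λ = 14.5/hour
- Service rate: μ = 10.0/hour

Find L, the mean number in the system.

ρ = λ/μ = 14.5/10.0 = 1.4500
P₀ = (1-ρ)/(1-ρ^(K+1)) = (1-1.4500)/(1-1.4500^5) = -0.4500/-5.4097 = 0.08318
P_K = P₀×ρ^K = 0.08318 × 1.4500^4 = 0.08318 × 4.4205 = 0.3677
L = ρ[1 - (K+1)ρ^K + Kρ^(K+1)] / [(1-ρ)(1-ρ^(K+1))]
L = 1.4500 × (1 - 5×4.4205 + 4×6.4097) / ((1 - 1.4500) × (1 - 6.4097)) = 2.7020 patients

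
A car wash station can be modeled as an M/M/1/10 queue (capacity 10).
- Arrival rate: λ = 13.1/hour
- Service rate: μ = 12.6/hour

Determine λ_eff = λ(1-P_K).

ρ = λ/μ = 13.1/12.6 = 1.039683
P₀ = (1-ρ)/(1-ρ^(K+1)) = (1-1.039683)/(1-1.039683^11) = -0.03968/-0.5343 = 0.07427
P_K = P₀×ρ^K = 0.07427 × 1.039683^10 = 0.07427 × 1.4757 = 0.1096
λ_eff = λ(1-P_K) = 13.1 × (1 - 0.1096) = 13.1 × 0.8904 = 11.6642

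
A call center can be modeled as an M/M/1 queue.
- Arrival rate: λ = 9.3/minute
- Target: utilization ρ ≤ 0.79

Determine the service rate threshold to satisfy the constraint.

ρ = λ/μ, so μ = λ/ρ
μ ≥ 9.3/0.79 = 11.7722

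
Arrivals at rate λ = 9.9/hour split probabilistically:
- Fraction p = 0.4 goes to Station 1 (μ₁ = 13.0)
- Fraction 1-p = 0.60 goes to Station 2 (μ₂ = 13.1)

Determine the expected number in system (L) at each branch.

Effective rates: λ₁ = 9.9×0.4 = 3.96, λ₂ = 9.9×0.60 = 5.94
Station 1: ρ₁ = 3.96/13.0 = 0.30462, L₁ = ρ₁/(1-ρ₁) = 0.30462/(1-0.30462) = 0.4381
Station 2: ρ₂ = 5.94/13.1 = 0.45344, L₂ = ρ₂/(1-ρ₂) = 0.45344/(1-0.45344) = 0.8296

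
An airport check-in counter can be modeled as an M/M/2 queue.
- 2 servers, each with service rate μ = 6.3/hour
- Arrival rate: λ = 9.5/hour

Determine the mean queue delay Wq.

Traffic intensity: ρ = λ/(cμ) = 9.5/(2×6.3) = 0.7540
Since ρ = 0.7540 < 1, system is stable.
Offered load a = λ/μ = cρ = 9.5/6.3 = 1.5079
P₀ = [ Σₙ₌₀^1 aⁿ/n! + a^2/(2!(1-ρ)) ]⁻¹
Σ = a^0/0! + a^1/1! = 1.0000 + 1.5079 = 2.5079
a^2/(2!(1-ρ)) = 2.27387/(2 × 0.246032) = 4.6211
P₀ = 1/(2.5079 + 4.6211) = 0.1403
Lq = P₀·a^2·ρ / (2!(1-ρ)²) = 0.14027 × 2.2739 × 0.75397 / (2 × 0.060532) = 1.9864
Wq = Lq/λ = 1.9864/9.5 = 0.2091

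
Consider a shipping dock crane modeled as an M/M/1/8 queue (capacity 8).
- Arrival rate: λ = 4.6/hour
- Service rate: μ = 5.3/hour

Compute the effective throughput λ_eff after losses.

ρ = λ/μ = 4.6/5.3 = 0.86792
P₀ = (1-ρ)/(1-ρ^(K+1)) = (1-0.86792)/(1-0.86792^9) = 0.1321/0.7205 = 0.1833
P_K = P₀×ρ^K = 0.1833 × 0.86792^8 = 0.1833 × 0.3220 = 0.05902
λ_eff = λ(1-P_K) = 4.6 × (1 - 0.05902) = 4.6 × 0.94098 = 4.3285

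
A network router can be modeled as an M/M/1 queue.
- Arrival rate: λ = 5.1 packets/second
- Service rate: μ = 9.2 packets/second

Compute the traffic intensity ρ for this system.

Server utilization: ρ = λ/μ
ρ = 5.1/9.2 = 0.5543
The server is busy 55.43% of the time.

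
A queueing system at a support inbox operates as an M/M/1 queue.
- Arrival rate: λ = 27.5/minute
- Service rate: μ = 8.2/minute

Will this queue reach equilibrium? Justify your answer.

Stability requires ρ = λ/(cμ) < 1
ρ = 27.5/(1 × 8.2) = 27.5/8.20 = 3.3537
Since 3.3537 ≥ 1, the system is UNSTABLE.
Queue grows without bound. Need μ > λ = 27.5.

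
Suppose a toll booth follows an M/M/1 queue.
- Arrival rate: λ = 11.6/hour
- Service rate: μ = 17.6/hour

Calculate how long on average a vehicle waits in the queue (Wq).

First, compute utilization: ρ = λ/μ = 11.6/17.6 = 0.6591
For M/M/1: Wq = λ/(μ(μ-λ))
Wq = 11.6/(17.6 × (17.6-11.6))
Wq = 11.6/(17.6 × 6.00)
Wq = 0.1098 hours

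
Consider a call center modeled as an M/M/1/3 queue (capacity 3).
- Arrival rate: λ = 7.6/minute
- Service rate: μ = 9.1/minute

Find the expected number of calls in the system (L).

ρ = λ/μ = 7.6/9.1 = 0.8352
P₀ = (1-ρ)/(1-ρ^(K+1)) = (1-0.8352)/(1-0.8352^4) = 0.1648/0.5134 = 0.3210
P_K = P₀×ρ^K = 0.3210 × 0.8352^3 = 0.3210 × 0.5826 = 0.1870
L = ρ[1 - (K+1)ρ^K + Kρ^(K+1)] / [(1-ρ)(1-ρ^(K+1))]
L = 0.8352 × (1 - 4×0.5826013 + 3×0.4865886) / ((1 - 0.8352) × (1 - 0.4865886)) = 1.2769 calls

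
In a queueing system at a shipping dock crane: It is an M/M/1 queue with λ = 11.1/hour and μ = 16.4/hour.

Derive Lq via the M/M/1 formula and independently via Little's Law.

Method 1 (direct): Lq = λ²/(μ(μ-λ)) = 123.21/(16.4 × 5.30) = 1.4175

Method 2 (Little's Law):
W = 1/(μ-λ) = 1/5.30 = 0.1887
Wq = W - 1/μ = 0.1887 - 0.06098 = 0.1277
Lq = λWq = 11.1 × 0.1277 = 1.4175 ✔ (matches Method 1)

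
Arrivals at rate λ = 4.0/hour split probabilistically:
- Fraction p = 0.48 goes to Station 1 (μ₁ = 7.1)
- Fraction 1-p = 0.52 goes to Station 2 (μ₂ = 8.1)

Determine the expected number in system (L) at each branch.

Effective rates: λ₁ = 4.0×0.48 = 1.92, λ₂ = 4.0×0.52 = 2.08
Station 1: ρ₁ = 1.92/7.1 = 0.27042, L₁ = ρ₁/(1-ρ₁) = 0.27042/(1-0.27042) = 0.3707
Station 2: ρ₂ = 2.08/8.1 = 0.2568, L₂ = ρ₂/(1-ρ₂) = 0.2568/(1-0.2568) = 0.3455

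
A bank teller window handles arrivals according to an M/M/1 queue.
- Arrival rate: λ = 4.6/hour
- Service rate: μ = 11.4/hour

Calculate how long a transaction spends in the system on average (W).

First, compute utilization: ρ = λ/μ = 4.6/11.4 = 0.4035
For M/M/1: W = 1/(μ-λ)
W = 1/(11.4-4.6) = 1/6.80
W = 0.1471 hours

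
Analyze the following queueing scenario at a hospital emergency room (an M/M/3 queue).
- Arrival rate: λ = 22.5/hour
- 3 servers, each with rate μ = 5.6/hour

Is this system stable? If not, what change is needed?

Stability requires ρ = λ/(cμ) < 1
ρ = 22.5/(3 × 5.6) = 22.5/16.80 = 1.3393
Since 1.3393 ≥ 1, the system is UNSTABLE.
Need c > λ/μ = 22.5/5.6 = 4.02.
Minimum servers needed: c = 5.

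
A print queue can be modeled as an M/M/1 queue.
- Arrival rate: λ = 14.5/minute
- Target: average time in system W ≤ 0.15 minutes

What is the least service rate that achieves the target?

For M/M/1: W = 1/(μ-λ)
Need W ≤ 0.15, so 1/(μ-λ) ≤ 0.15
μ - λ ≥ 1/0.15 = 6.6667
μ ≥ 14.5 + 6.6667 = 21.1667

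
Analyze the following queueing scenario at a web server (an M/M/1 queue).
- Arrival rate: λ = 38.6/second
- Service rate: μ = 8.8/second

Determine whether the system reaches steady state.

Stability requires ρ = λ/(cμ) < 1
ρ = 38.6/(1 × 8.8) = 38.6/8.80 = 4.3864
Since 4.3864 ≥ 1, the system is UNSTABLE.
Queue grows without bound. Need μ > λ = 38.6.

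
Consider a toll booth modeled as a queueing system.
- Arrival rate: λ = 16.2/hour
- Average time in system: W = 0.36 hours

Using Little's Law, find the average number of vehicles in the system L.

Little's Law: L = λW
L = 16.2 × 0.36 = 5.8320 vehicles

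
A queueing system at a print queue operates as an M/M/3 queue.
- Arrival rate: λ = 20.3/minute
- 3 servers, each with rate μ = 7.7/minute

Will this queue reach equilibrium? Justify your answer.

Stability requires ρ = λ/(cμ) < 1
ρ = 20.3/(3 × 7.7) = 20.3/23.10 = 0.8788
Since 0.8788 < 1, the system is STABLE.
The servers are busy 87.88% of the time.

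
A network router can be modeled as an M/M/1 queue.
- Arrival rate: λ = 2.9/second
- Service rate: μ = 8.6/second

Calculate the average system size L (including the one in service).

ρ = λ/μ = 2.9/8.6 = 0.3372
For M/M/1: L = λ/(μ-λ)
L = 2.9/(8.6-2.9) = 2.9/5.70
L = 0.5088 packets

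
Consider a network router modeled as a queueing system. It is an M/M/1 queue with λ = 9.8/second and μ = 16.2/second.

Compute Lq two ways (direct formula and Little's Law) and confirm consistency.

Method 1 (direct): Lq = λ²/(μ(μ-λ)) = 96.04/(16.2 × 6.40) = 0.9263

Method 2 (Little's Law):
W = 1/(μ-λ) = 1/6.40 = 0.15625
Wq = W - 1/μ = 0.15625 - 0.061728 = 0.09452
Lq = λWq = 9.8 × 0.09452 = 0.9263 ✔ (matches Method 1)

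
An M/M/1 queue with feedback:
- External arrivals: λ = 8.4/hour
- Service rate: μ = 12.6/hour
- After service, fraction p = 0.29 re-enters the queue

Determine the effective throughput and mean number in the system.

Effective arrival rate: λ_eff = λ/(1-p) = 8.4/(1-0.29) = 8.4/0.71 = 11.83099
ρ = λ_eff/μ = 11.83099/12.6 = 0.938967
L = ρ/(1-ρ) = 0.938967/(1-0.938967) = 15.3846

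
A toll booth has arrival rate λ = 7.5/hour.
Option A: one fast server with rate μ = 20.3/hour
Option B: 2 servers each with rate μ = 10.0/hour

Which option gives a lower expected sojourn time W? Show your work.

Option A: single server μ = 20.3 (M/M/1)
  ρ_A = 7.5/20.3 = 0.3695
  W_A = 1/(μ-λ) = 1/(20.3-7.5) = 1/12.80 = 0.07812

Option B: 2 servers μ = 10.0 (M/M/2)
  ρ_B = λ/(cμ) = 7.5/(2×10.0) = 0.3750
  Offered load a = λ/μ = cρ = 7.5/10.0 = 0.7500
  P₀ = [ Σₙ₌₀^1 aⁿ/n! + a^2/(2!(1-ρ)) ]⁻¹
  Σ = a^0/0! + a^1/1! = 1.0000 + 0.7500 = 1.7500
  a^2/(2!(1-ρ)) = 0.5625/(2 × 0.6250) = 0.4500
  P₀ = 1/(1.7500 + 0.4500) = 0.4545
  Lq = P₀·a^2·ρ / (2!(1-ρ)²) = 0.4545 × 0.5625 × 0.3750 / (2 × 0.3906) = 0.1227
  Wq_B = Lq/λ = 0.1227/7.5 = 0.01636
  W_B = Wq_B + 1/μ = 0.01636 + 0.1000 = 0.1164

Since W_A = 0.07812 < W_B = 0.1164, Option A (single fast server) has the shorter time in system.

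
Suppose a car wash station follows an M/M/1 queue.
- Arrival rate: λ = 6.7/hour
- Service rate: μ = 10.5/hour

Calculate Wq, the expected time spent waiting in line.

First, compute utilization: ρ = λ/μ = 6.7/10.5 = 0.6381
For M/M/1: Wq = λ/(μ(μ-λ))
Wq = 6.7/(10.5 × (10.5-6.7))
Wq = 6.7/(10.5 × 3.80)
Wq = 0.1679 hours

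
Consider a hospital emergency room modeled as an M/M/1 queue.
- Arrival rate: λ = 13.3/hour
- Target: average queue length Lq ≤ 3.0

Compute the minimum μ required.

For M/M/1: Lq = λ²/(μ(μ-λ))
Need Lq ≤ 3.0, i.e. μ(μ-λ) ≥ λ²/3.0
μ² - 13.3μ - 176.89/3.0 ≥ 0  →  μ² - 13.3μ - 58.963333 ≥ 0
Quadratic formula (positive root): μ = [λ + √(λ² + 4×58.963333)]/2
Discriminant: 176.89 + 4×58.963333 = 412.74333, √412.74333 = 20.31609
μ ≥ (13.3 + 20.31609)/2 = 16.8080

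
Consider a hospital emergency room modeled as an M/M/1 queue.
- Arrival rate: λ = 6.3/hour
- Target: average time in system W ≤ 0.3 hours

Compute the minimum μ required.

For M/M/1: W = 1/(μ-λ)
Need W ≤ 0.3, so 1/(μ-λ) ≤ 0.3
μ - λ ≥ 1/0.3 = 3.3333
μ ≥ 6.3 + 3.3333 = 9.6333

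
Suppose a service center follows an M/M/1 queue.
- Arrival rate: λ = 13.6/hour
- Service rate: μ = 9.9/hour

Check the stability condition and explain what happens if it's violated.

Stability requires ρ = λ/(cμ) < 1
ρ = 13.6/(1 × 9.9) = 13.6/9.90 = 1.3737
Since 1.3737 ≥ 1, the system is UNSTABLE.
Queue grows without bound. Need μ > λ = 13.6.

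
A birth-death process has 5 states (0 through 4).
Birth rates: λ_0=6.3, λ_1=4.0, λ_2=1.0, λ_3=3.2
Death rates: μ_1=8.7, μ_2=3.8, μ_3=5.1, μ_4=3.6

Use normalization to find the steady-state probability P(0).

Ratios P(n)/P(0) = (λ₀···λₙ₋₁)/(μ₁···μₙ):
P(1)/P(0) = (6.3)/(8.7) = 0.72414
P(2)/P(0) = (6.3×4.0)/(8.7×3.8) = 0.76225
P(3)/P(0) = (6.3×4.0×1.0)/(8.7×3.8×5.1) = 0.14946
P(4)/P(0) = (6.3×4.0×1.0×3.2)/(8.7×3.8×5.1×3.6) = 0.13285

Normalization: ∑ P(n) = 1
P(0) × (1.0000 + 0.72414 + 0.76225 + 0.14946 + 0.13285) = 1
P(0) × 2.7687 = 1
P(0) = 1/2.7687 = 0.3612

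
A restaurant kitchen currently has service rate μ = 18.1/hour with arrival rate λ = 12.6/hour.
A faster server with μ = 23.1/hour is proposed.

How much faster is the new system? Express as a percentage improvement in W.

System 1: ρ₁ = 12.6/18.1 = 0.6961, W₁ = 1/(18.1-12.6) = 0.18182
System 2: ρ₂ = 12.6/23.1 = 0.5455, W₂ = 1/(23.1-12.6) = 0.095238
Improvement: (W₁-W₂)/W₁ = (0.18182-0.095238)/0.18182 = 47.62%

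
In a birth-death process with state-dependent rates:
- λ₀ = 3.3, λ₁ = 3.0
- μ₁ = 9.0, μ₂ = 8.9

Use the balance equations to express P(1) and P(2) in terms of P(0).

Balance equations:
State 0: λ₀P₀ = μ₁P₁ → P₁ = (λ₀/μ₁)P₀ = (3.3/9.0)P₀ = 0.3667P₀
State 1: P₂ = (λ₀λ₁)/(μ₁μ₂)P₀ = (3.3×3.0)/(9.0×8.9)P₀ = 0.1236P₀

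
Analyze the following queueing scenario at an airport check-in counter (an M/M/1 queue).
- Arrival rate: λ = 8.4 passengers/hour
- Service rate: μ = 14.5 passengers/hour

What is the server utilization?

Server utilization: ρ = λ/μ
ρ = 8.4/14.5 = 0.5793
The server is busy 57.93% of the time.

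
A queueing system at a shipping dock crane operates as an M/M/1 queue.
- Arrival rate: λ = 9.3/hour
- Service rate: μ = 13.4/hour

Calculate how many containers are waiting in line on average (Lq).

ρ = λ/μ = 9.3/13.4 = 0.6940
For M/M/1: Lq = λ²/(μ(μ-λ))
Lq = 86.49/(13.4 × 4.10)
Lq = 1.5743 containers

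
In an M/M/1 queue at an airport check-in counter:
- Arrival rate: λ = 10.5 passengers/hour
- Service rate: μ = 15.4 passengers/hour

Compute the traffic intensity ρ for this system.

Server utilization: ρ = λ/μ
ρ = 10.5/15.4 = 0.6818
The server is busy 68.18% of the time.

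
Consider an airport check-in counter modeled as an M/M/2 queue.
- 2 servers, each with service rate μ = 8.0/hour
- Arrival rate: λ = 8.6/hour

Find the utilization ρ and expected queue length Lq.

Traffic intensity: ρ = λ/(cμ) = 8.6/(2×8.0) = 0.5375
Since ρ = 0.5375 < 1, system is stable.
Offered load a = λ/μ = cρ = 8.6/8.0 = 1.0750
P₀ = [ Σₙ₌₀^1 aⁿ/n! + a^2/(2!(1-ρ)) ]⁻¹
Σ = a^0/0! + a^1/1! = 1.0000 + 1.0750 = 2.0750
a^2/(2!(1-ρ)) = 1.1556/(2 × 0.4625) = 1.2493
P₀ = 1/(2.0750 + 1.2493) = 0.3008
Lq = P₀·a^2·ρ / (2!(1-ρ)²) = 0.300813 × 1.15562 × 0.537500 / (2 × 0.213906) = 0.4368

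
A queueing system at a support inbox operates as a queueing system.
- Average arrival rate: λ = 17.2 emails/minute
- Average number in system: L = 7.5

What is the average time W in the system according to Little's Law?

Little's Law: L = λW, so W = L/λ
W = 7.5/17.2 = 0.4360 minutes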